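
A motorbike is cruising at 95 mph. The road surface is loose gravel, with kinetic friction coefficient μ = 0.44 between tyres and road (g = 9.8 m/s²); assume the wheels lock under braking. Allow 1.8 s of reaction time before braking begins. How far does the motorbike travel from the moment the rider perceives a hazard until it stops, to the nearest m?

Total stopping distance ≈ 286 m

95 mph × 0.44704 = 42.4688 m/s.
a = μg = 0.44 × 9.8 = 4.312 m/s².
Reaction distance = v·t_r = 42.4688 × 1.8 = 76.444 m.
Braking distance = v²/(2a) = 42.4688² / (2 × 4.312) = 1803.599 / 8.624 = 209.137 m.
Total = 76.444 + 209.137 = 285.581 m.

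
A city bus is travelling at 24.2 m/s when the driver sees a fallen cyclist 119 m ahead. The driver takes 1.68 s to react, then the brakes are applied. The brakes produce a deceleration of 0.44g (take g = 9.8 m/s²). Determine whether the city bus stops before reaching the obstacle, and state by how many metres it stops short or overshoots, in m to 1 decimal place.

Yes — it stops 10.4 m short of the obstacle

a = 0.44 × 9.8 = 4.312 m/s².
Reaction distance = 24.2000 × 1.68 = 40.656 m.
Braking distance = v²/(2a) = 585.640 / 8.624 = 67.908 m.
Total stopping distance = 40.656 + 67.908 = 108.564 m, vs 119 m available — it stops with 119 − 108.564 = 10.436 m to spare.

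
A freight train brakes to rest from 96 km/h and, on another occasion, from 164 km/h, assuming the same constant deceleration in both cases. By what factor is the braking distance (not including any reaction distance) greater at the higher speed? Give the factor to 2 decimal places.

Braking distance d = v²/(2a), so with a fixed, d ∝ v².
Factor = (164/96)² = 1.7083² = 2.9183.

Factor ≈ 2.92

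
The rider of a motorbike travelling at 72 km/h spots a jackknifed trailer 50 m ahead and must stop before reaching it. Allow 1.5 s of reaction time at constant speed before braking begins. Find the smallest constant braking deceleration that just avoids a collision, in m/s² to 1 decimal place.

72 km/h ÷ 3.6 = 20.0000 m/s.
Distance covered during reaction = 20.0000 × 1.5 = 30.000 m.
Distance available for braking: 50 − 30.000 = 20.000 m.
v² = 2a·d ⇒ a = v²/(2d) = 20.0000² / (2 × 20.000) = 400.000 / 40.000 = 10.0000 m/s².

Required deceleration ≈ 10.0 m/s²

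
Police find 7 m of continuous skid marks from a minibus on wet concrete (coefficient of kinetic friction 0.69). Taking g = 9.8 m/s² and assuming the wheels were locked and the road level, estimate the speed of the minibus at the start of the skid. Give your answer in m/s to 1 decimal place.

Deceleration a = μg = 0.69 × 9.8 = 6.762 m/s².
v = √(2a·d) = √(2 × 6.762 × 7) = √94.668 = 9.7297 m/s.

Initial speed ≈ 9.7 m/s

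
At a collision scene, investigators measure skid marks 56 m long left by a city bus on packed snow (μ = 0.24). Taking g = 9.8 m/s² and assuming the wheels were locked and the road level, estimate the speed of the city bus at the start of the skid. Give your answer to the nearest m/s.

Initial speed ≈ 16 m/s

Deceleration a = μg = 0.24 × 9.8 = 2.352 m/s².
v = √(2a·d) = √(2 × 2.352 × 56) = √263.424 = 16.2303 m/s.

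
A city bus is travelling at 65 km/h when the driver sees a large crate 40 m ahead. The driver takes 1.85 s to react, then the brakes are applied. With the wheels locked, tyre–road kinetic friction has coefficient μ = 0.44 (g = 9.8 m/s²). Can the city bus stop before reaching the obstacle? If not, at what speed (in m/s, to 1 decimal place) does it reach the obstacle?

65 km/h ÷ 3.6 = 18.0556 m/s.
a = μg = 0.44 × 9.8 = 4.312 m/s².
Reaction distance = 18.0556 × 1.85 = 33.403 m.
Braking distance needed to stop: v²/(2a) = 326.005 / 8.624 = 37.802 m, so total needed = 33.403 + 37.802 = 71.205 m > 40 m — it cannot stop.
Distance remaining when braking begins: 40 − 33.403 = 6.597 m.
v² = v₀² − 2a·d = 326.005 − 2 × 4.312 × 6.597 = 269.112 m²/s².
v = √269.112 = 16.405 m/s.

No — it strikes the obstacle at 16.4 m/s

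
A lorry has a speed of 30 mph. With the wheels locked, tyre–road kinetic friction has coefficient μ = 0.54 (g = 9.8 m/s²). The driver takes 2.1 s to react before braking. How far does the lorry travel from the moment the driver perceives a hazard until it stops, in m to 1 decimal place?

30 mph × 0.44704 = 13.4112 m/s.
a = μg = 0.54 × 9.8 = 5.292 m/s².
Reaction distance = v·t_r = 13.4112 × 2.1 = 28.164 m.
Braking distance = v²/(2a) = 13.4112² / (2 × 5.292) = 179.860 / 10.584 = 16.994 m.
Total = 28.164 + 16.994 = 45.158 m.

Total stopping distance ≈ 45.2 m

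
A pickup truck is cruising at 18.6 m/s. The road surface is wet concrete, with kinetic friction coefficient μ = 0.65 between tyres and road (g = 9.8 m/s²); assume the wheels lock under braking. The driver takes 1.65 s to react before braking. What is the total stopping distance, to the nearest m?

Total stopping distance ≈ 58 m

a = μg = 0.65 × 9.8 = 6.370 m/s².
Reaction distance = v·t_r = 18.6000 × 1.65 = 30.690 m.
Braking distance = v²/(2a) = 18.6000² / (2 × 6.370) = 345.960 / 12.740 = 27.155 m.
Total = 30.690 + 27.155 = 57.845 m.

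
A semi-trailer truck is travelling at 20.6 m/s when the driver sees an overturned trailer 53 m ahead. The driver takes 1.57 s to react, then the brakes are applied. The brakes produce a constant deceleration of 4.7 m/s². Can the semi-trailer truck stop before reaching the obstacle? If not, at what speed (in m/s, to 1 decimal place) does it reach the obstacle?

No — it strikes the obstacle at 15.2 m/s

Reaction distance = 20.6000 × 1.57 = 32.342 m.
Braking distance needed to stop: v²/(2a) = 424.360 / 9.400 = 45.145 m, so total needed = 32.342 + 45.145 = 77.487 m > 53 m — it cannot stop.
Distance remaining when braking begins: 53 − 32.342 = 20.658 m.
v² = v₀² − 2a·d = 424.360 − 2 × 4.700 × 20.658 = 230.175 m²/s².
v = √230.175 = 15.172 m/s.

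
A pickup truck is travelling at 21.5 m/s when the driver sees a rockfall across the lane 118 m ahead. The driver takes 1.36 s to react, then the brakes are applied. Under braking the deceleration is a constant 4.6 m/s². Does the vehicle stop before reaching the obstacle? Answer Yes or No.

Yes

Reaction distance = 21.5000 × 1.36 = 29.240 m.
Braking distance = v²/(2a) = 462.250 / 9.200 = 50.245 m.
Total stopping distance = 29.240 + 50.245 = 79.485 m, vs 118 m available — it stops with 118 − 79.485 = 38.515 m to spare.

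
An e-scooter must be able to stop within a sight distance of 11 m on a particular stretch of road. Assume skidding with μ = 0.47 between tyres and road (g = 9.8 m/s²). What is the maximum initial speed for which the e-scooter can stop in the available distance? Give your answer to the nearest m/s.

a = μg = 0.47 × 9.8 = 4.606 m/s².
v²/(2a) = d ⇒ v = √(2 × 4.606 × 11) = √101.33 = 10.0663 m/s.

Maximum speed ≈ 10 m/s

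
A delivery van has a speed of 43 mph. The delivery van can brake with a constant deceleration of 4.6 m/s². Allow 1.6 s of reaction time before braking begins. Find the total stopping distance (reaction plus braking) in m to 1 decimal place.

Total stopping distance ≈ 70.9 m

43 mph × 0.44704 = 19.2227 m/s.
Reaction distance = v·t_r = 19.2227 × 1.6 = 30.756 m.
Braking distance = v²/(2a) = 19.2227² / (2 × 4.600) = 369.512 / 9.200 = 40.164 m.
Total = 30.756 + 40.164 = 70.920 m.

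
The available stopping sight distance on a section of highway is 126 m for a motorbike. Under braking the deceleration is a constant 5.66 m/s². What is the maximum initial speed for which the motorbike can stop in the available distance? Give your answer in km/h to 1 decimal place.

Maximum speed ≈ 136.0 km/h

v²/(2a) = d ⇒ v = √(2 × 5.660 × 126) = √1426.32 = 37.7667 m/s.
37.7667 m/s × 3.6 = 135.960 km/h.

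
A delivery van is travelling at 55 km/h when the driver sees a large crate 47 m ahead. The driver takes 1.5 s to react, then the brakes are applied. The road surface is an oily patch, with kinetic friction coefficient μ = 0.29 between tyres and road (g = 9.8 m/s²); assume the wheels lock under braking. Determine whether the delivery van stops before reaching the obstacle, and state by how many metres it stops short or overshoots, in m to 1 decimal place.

No — it overshoots by 17.0 m

55 km/h ÷ 3.6 = 15.2778 m/s.
a = μg = 0.29 × 9.8 = 2.842 m/s².
Reaction distance = 15.2778 × 1.5 = 22.917 m.
Braking distance = v²/(2a) = 233.411 / 5.684 = 41.065 m.
Total stopping distance = 22.917 + 41.065 = 63.982 m, vs 47 m available — it cannot stop in time and overshoots by 63.982 − 47 = 16.982 m.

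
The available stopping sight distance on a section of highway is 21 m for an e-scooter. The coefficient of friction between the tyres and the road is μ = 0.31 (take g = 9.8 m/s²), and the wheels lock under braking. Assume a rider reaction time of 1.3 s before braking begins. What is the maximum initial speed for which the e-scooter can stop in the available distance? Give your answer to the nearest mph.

Maximum speed ≈ 18 mph

a = μg = 0.31 × 9.8 = 3.038 m/s².
Stopping distance: v·t_r + v²/(2a) = 21 with t_r = 1.3 s and a = 3.038 m/s².
So v² + 7.899 v − 127.60 = 0.
Positive root: v = −a·t_r + √((a·t_r)² + 2a·d) = −3.949 + √(15.595 + 127.60) = 8.0174 m/s.
8.0174 m/s ÷ 0.44704 = 17.934 mph.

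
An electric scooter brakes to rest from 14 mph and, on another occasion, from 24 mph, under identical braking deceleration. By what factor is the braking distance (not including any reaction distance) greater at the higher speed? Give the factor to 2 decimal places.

Factor ≈ 2.94

Braking distance d = v²/(2a), so with a fixed, d ∝ v².
Factor = (24/14)² = 1.7143² = 2.9388.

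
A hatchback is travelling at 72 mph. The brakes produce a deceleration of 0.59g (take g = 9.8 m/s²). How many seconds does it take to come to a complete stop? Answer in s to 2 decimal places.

72 mph × 0.44704 = 32.1869 m/s.
a = 0.59 × 9.8 = 5.782 m/s².
Braking time = v/a = 32.1869 / 5.782 = 5.567 s.

Braking time ≈ 5.57 s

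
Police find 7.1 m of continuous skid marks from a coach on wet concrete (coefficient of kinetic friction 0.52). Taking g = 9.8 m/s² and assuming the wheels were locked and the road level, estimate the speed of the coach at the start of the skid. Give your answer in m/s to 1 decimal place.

Deceleration a = μg = 0.52 × 9.8 = 5.096 m/s².
v = √(2a·d) = √(2 × 5.096 × 7.1) = √72.363 = 8.5066 m/s.

Initial speed ≈ 8.5 m/s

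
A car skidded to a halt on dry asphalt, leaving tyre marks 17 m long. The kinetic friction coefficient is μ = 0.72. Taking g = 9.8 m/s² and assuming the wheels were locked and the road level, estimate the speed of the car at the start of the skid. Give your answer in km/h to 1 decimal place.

Deceleration a = μg = 0.72 × 9.8 = 7.056 m/s².
v = √(2a·d) = √(2 × 7.056 × 17) = √239.904 = 15.4888 m/s.
= 15.4888 × 3.6 = 55.760 km/h.

Initial speed ≈ 55.8 km/h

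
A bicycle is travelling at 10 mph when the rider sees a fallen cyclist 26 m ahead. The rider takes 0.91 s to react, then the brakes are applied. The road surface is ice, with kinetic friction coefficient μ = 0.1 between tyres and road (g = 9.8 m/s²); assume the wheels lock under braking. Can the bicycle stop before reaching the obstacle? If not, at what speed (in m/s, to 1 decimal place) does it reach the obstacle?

10 mph × 0.44704 = 4.4704 m/s.
a = μg = 0.1 × 9.8 = 0.980 m/s².
Reaction distance = 4.4704 × 0.91 = 4.068 m.
Braking distance = v²/(2a) = 19.984 / 1.960 = 10.196 m.
Total stopping distance = 4.068 + 10.196 = 14.264 m, vs 26 m available — it stops with 26 − 14.264 = 11.736 m to spare.

Yes — it stops about 11.7 m short of the obstacle, so it never reaches it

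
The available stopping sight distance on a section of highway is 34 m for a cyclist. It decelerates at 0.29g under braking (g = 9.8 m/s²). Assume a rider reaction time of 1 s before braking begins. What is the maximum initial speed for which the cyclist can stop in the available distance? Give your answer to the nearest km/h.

a = 0.29 × 9.8 = 2.842 m/s².
Stopping distance: v·t_r + v²/(2a) = 34 with t_r = 1 s and a = 2.842 m/s².
So v² + 5.684 v − 193.26 = 0.
Positive root: v = −a·t_r + √((a·t_r)² + 2a·d) = −2.842 + √(8.077 + 193.26) = 11.3473 m/s.
11.3473 m/s × 3.6 = 40.850 km/h.

Maximum speed ≈ 41 km/h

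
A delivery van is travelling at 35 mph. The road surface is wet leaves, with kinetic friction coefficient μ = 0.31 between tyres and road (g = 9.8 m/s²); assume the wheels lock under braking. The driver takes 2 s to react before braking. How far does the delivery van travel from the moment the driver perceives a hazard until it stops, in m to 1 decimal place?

Total stopping distance ≈ 71.6 m

35 mph × 0.44704 = 15.6464 m/s.
a = μg = 0.31 × 9.8 = 3.038 m/s².
Reaction distance = v·t_r = 15.6464 × 2 = 31.293 m.
Braking distance = v²/(2a) = 15.6464² / (2 × 3.038) = 244.810 / 6.076 = 40.291 m.
Total = 31.293 + 40.291 = 71.584 m.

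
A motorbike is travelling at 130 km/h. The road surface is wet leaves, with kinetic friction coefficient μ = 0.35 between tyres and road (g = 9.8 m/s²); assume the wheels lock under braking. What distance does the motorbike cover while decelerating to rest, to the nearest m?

Braking distance ≈ 190 m

130 km/h ÷ 3.6 = 36.1111 m/s.
a = μg = 0.35 × 9.8 = 3.430 m/s².
Braking distance = v²/(2a) = 36.1111² / (2 × 3.430) = 1304.012 / 6.860 = 190.089 m.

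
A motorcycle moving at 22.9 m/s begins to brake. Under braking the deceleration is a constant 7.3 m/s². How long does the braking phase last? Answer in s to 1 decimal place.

Braking time ≈ 3.1 s

Braking time = v/a = 22.9000 / 7.300 = 3.137 s.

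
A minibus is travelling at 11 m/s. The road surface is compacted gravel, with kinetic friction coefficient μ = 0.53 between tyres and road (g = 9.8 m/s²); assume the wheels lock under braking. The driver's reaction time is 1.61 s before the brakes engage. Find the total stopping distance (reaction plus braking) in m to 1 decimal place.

Total stopping distance ≈ 29.4 m

a = μg = 0.53 × 9.8 = 5.194 m/s².
Reaction distance = v·t_r = 11.0000 × 1.61 = 17.710 m.
Braking distance = v²/(2a) = 11.0000² / (2 × 5.194) = 121.000 / 10.388 = 11.648 m.
Total = 17.710 + 11.648 = 29.358 m.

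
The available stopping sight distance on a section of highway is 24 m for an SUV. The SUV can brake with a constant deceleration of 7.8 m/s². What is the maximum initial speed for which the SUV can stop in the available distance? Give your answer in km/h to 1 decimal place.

v²/(2a) = d ⇒ v = √(2 × 7.800 × 24) = √374.40 = 19.3494 m/s.
19.3494 m/s × 3.6 = 69.658 km/h.

Maximum speed ≈ 69.7 km/h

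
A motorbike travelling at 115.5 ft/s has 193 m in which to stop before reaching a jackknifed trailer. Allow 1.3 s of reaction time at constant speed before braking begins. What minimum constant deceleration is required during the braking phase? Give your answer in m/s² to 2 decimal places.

Required deceleration ≈ 4.21 m/s²

115.5 ft/s × 0.3048 = 35.2044 m/s.
Distance covered during reaction = 35.2044 × 1.3 = 45.766 m.
Distance available for braking: 193 − 45.766 = 147.234 m.
v² = 2a·d ⇒ a = v²/(2d) = 35.2044² / (2 × 147.234) = 1239.350 / 294.468 = 4.2088 m/s².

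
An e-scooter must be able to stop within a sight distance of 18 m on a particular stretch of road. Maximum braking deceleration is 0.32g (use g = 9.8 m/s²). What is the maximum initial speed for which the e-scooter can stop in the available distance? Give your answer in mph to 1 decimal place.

a = 0.32 × 9.8 = 3.136 m/s².
v²/(2a) = d ⇒ v = √(2 × 3.136 × 18) = √112.90 = 10.6254 m/s.
10.6254 m/s ÷ 0.44704 = 23.768 mph.

Maximum speed ≈ 23.8 mph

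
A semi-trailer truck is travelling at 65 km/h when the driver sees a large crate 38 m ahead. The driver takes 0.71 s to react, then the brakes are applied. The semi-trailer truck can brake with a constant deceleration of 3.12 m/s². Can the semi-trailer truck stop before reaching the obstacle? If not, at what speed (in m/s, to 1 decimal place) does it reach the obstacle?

65 km/h ÷ 3.6 = 18.0556 m/s.
Reaction distance = 18.0556 × 0.71 = 12.819 m.
Braking distance needed to stop: v²/(2a) = 326.005 / 6.240 = 52.244 m, so total needed = 12.819 + 52.244 = 65.063 m > 38 m — it cannot stop.
Distance remaining when braking begins: 38 − 12.819 = 25.181 m.
v² = v₀² − 2a·d = 326.005 − 2 × 3.120 × 25.181 = 168.876 m²/s².
v = √168.876 = 12.995 m/s.

No — it strikes the obstacle at 13.0 m/s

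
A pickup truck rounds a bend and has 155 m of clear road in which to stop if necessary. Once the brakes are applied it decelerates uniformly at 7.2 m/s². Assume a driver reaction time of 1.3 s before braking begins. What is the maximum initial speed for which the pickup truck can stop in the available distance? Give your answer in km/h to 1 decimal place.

Maximum speed ≈ 139.7 km/h

Stopping distance: v·t_r + v²/(2a) = 155 with t_r = 1.3 s and a = 7.200 m/s².
So v² + 18.720 v − 2232.00 = 0.
Positive root: v = −a·t_r + √((a·t_r)² + 2a·d) = −9.360 + √(87.610 + 2232.00) = 38.8023 m/s.
38.8023 m/s × 3.6 = 139.688 km/h.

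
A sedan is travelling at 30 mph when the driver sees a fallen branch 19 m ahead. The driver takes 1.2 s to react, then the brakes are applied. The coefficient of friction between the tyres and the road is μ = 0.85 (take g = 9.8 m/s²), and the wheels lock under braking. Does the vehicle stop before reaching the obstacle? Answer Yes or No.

No

30 mph × 0.44704 = 13.4112 m/s.
a = μg = 0.85 × 9.8 = 8.330 m/s².
Reaction distance = 13.4112 × 1.2 = 16.093 m.
Braking distance = v²/(2a) = 179.860 / 16.660 = 10.796 m.
Total stopping distance = 16.093 + 10.796 = 26.889 m, vs 19 m available — it cannot stop in time and overshoots by 26.889 − 19 = 7.889 m.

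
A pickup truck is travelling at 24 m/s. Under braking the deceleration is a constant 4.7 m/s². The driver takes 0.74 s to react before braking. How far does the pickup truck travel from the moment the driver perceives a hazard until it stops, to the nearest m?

Total stopping distance ≈ 79 m

Reaction distance = v·t_r = 24.0000 × 0.74 = 17.760 m.
Braking distance = v²/(2a) = 24.0000² / (2 × 4.700) = 576.000 / 9.400 = 61.277 m.
Total = 17.760 + 61.277 = 79.037 m.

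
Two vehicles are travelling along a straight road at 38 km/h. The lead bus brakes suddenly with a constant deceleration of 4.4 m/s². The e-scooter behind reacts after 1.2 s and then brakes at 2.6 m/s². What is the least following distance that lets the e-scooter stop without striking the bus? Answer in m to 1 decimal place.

Minimum gap ≈ 21.4 m

38 km/h ÷ 3.6 = 10.5556 m/s.
Leader travels v²/(2a_L) = 111.421 / 8.800 = 12.661 m before stopping.
Follower covers v·t_r = 10.5556 × 1.2 = 12.667 m while reacting, then v²/(2a_F) = 111.421 / 5.200 = 21.427 m while braking, for a total of 12.667 + 21.427 = 34.094 m.
Since a_F ≤ a_L and the follower starts braking later, the follower is never slower than the leader, so the closest approach is when both have stopped.
Minimum gap = 34.094 − 12.661 = 21.433 m.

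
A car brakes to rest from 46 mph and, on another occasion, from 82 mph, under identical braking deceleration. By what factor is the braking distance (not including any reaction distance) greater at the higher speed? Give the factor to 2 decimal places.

Braking distance d = v²/(2a), so with a fixed, d ∝ v².
Factor = (82/46)² = 1.7826² = 3.1777.

Factor ≈ 3.18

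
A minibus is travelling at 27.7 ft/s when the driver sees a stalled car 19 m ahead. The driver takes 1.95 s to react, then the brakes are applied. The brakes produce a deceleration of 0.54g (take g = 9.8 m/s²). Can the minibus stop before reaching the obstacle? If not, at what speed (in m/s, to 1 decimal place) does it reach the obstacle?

No — it strikes the obstacle at 6.7 m/s

27.7 ft/s × 0.3048 = 8.4430 m/s.
a = 0.54 × 9.8 = 5.292 m/s².
Reaction distance = 8.4430 × 1.95 = 16.464 m.
Braking distance needed to stop: v²/(2a) = 71.284 / 10.584 = 6.735 m, so total needed = 16.464 + 6.735 = 23.199 m > 19 m — it cannot stop.
Distance remaining when braking begins: 19 − 16.464 = 2.536 m.
v² = v₀² − 2a·d = 71.284 − 2 × 5.292 × 2.536 = 44.443 m²/s².
v = √44.443 = 6.667 m/s.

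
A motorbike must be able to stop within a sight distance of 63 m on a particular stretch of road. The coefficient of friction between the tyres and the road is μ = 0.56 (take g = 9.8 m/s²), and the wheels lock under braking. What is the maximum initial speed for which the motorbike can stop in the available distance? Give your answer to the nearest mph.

Maximum speed ≈ 59 mph

a = μg = 0.56 × 9.8 = 5.488 m/s².
v²/(2a) = d ⇒ v = √(2 × 5.488 × 63) = √691.49 = 26.2962 m/s.
26.2962 m/s ÷ 0.44704 = 58.823 mph.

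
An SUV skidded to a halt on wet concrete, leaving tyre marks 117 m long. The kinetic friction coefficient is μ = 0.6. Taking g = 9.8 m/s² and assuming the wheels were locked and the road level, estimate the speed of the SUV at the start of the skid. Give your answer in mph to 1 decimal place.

Deceleration a = μg = 0.6 × 9.8 = 5.880 m/s².
v = √(2a·d) = √(2 × 5.880 × 117) = √1375.920 = 37.0934 m/s.
= 37.0934 ÷ 0.44704 = 82.976 mph.

Initial speed ≈ 83.0 mph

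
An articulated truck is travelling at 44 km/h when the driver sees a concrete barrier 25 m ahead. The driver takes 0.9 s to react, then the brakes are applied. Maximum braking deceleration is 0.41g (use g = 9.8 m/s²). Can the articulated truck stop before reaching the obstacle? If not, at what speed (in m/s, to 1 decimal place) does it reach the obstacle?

44 km/h ÷ 3.6 = 12.2222 m/s.
a = 0.41 × 9.8 = 4.018 m/s².
Reaction distance = 12.2222 × 0.9 = 11.000 m.
Braking distance needed to stop: v²/(2a) = 149.382 / 8.036 = 18.589 m, so total needed = 11.000 + 18.589 = 29.589 m > 25 m — it cannot stop.
Distance remaining when braking begins: 25 − 11.000 = 14.000 m.
v² = v₀² − 2a·d = 149.382 − 2 × 4.018 × 14.000 = 36.878 m²/s².
v = √36.878 = 6.073 m/s.

No — it strikes the obstacle at 6.1 m/s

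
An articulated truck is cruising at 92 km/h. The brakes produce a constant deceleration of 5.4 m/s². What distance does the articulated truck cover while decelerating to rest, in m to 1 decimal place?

92 km/h ÷ 3.6 = 25.5556 m/s.
Braking distance = v²/(2a) = 25.5556² / (2 × 5.400) = 653.089 / 10.800 = 60.471 m.

Braking distance ≈ 60.5 m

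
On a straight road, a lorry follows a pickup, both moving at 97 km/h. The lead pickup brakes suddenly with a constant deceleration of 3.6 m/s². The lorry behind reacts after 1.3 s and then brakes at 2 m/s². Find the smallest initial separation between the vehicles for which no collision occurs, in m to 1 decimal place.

Minimum gap ≈ 115.7 m

97 km/h ÷ 3.6 = 26.9444 m/s.
Leader travels v²/(2a_L) = 726.001 / 7.200 = 100.833 m before stopping.
Follower covers v·t_r = 26.9444 × 1.3 = 35.028 m while reacting, then v²/(2a_F) = 726.001 / 4.000 = 181.500 m while braking, for a total of 35.028 + 181.500 = 216.528 m.
Since a_F ≤ a_L and the follower starts braking later, the follower is never slower than the leader, so the closest approach is when both have stopped.
Minimum gap = 216.528 − 100.833 = 115.695 m.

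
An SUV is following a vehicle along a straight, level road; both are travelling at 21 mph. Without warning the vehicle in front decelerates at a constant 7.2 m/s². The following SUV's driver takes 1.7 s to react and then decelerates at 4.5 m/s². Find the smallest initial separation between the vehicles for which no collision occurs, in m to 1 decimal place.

21 mph × 0.44704 = 9.3878 m/s.
Leader travels v²/(2a_L) = 88.131 / 14.400 = 6.120 m before stopping.
Follower covers v·t_r = 9.3878 × 1.7 = 15.959 m while reacting, then v²/(2a_F) = 88.131 / 9.000 = 9.792 m while braking, for a total of 15.959 + 9.792 = 25.751 m.
Since a_F ≤ a_L and the follower starts braking later, the follower is never slower than the leader, so the closest approach is when both have stopped.
Minimum gap = 25.751 − 6.120 = 19.631 m.

Minimum gap ≈ 19.6 m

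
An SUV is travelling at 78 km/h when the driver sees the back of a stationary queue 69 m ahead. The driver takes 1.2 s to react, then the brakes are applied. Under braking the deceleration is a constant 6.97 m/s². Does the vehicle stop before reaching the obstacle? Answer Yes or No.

78 km/h ÷ 3.6 = 21.6667 m/s.
Reaction distance = 21.6667 × 1.2 = 26.000 m.
Braking distance = v²/(2a) = 469.446 / 13.940 = 33.676 m.
Total stopping distance = 26.000 + 33.676 = 59.676 m, vs 69 m available — it stops with 69 − 59.676 = 9.324 m to spare.

Yes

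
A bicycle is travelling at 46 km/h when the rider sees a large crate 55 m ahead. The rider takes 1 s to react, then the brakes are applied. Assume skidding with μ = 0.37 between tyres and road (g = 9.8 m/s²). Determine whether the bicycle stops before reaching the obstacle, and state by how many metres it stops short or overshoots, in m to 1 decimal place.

Yes — it stops 19.7 m short of the obstacle

46 km/h ÷ 3.6 = 12.7778 m/s.
a = μg = 0.37 × 9.8 = 3.626 m/s².
Reaction distance = 12.7778 × 1 = 12.778 m.
Braking distance = v²/(2a) = 163.272 / 7.252 = 22.514 m.
Total stopping distance = 12.778 + 22.514 = 35.292 m, vs 55 m available — it stops with 55 − 35.292 = 19.708 m to spare.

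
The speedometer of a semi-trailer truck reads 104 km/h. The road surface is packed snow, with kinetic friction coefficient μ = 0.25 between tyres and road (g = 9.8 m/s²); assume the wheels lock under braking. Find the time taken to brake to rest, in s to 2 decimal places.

104 km/h ÷ 3.6 = 28.8889 m/s.
a = μg = 0.25 × 9.8 = 2.450 m/s².
Braking time = v/a = 28.8889 / 2.450 = 11.791 s.

Braking time ≈ 11.79 s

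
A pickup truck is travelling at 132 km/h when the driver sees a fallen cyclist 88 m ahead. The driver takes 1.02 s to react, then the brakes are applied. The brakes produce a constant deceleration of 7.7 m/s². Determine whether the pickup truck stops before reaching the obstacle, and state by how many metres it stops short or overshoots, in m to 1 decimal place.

No — it overshoots by 36.7 m

132 km/h ÷ 3.6 = 36.6667 m/s.
Reaction distance = 36.6667 × 1.02 = 37.400 m.
Braking distance = v²/(2a) = 1344.447 / 15.400 = 87.302 m.
Total stopping distance = 37.400 + 87.302 = 124.702 m, vs 88 m available — it cannot stop in time and overshoots by 124.702 − 88 = 36.702 m.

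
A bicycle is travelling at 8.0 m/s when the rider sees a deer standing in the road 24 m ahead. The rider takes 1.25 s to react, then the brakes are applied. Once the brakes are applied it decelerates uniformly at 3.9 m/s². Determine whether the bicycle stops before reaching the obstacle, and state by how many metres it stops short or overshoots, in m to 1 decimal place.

Reaction distance = 8.0000 × 1.25 = 10.000 m.
Braking distance = v²/(2a) = 64.000 / 7.800 = 8.205 m.
Total stopping distance = 10.000 + 8.205 = 18.205 m, vs 24 m available — it stops with 24 − 18.205 = 5.795 m to spare.

Yes — it stops 5.8 m short of the obstacle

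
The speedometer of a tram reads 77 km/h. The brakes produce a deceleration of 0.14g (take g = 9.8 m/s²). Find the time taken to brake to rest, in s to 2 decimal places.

77 km/h ÷ 3.6 = 21.3889 m/s.
a = 0.14 × 9.8 = 1.372 m/s².
Braking time = v/a = 21.3889 / 1.372 = 15.590 s.

Braking time ≈ 15.59 s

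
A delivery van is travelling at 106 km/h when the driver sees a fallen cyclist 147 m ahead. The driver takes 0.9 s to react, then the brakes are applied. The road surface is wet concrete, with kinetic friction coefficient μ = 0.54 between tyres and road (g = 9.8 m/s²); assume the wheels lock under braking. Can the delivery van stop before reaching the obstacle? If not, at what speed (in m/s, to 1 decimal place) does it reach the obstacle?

106 km/h ÷ 3.6 = 29.4444 m/s.
a = μg = 0.54 × 9.8 = 5.292 m/s².
Reaction distance = 29.4444 × 0.9 = 26.500 m.
Braking distance = v²/(2a) = 866.973 / 10.584 = 81.914 m.
Total stopping distance = 26.500 + 81.914 = 108.414 m, vs 147 m available — it stops with 147 − 108.414 = 38.586 m to spare.

Yes — it stops about 38.6 m short of the obstacle, so it never reaches it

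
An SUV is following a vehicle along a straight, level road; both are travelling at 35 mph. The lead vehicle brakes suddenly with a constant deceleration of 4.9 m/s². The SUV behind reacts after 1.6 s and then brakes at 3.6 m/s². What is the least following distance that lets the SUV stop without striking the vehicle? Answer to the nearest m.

35 mph × 0.44704 = 15.6464 m/s.
Leader travels v²/(2a_L) = 244.810 / 9.800 = 24.981 m before stopping.
Follower covers v·t_r = 15.6464 × 1.6 = 25.034 m while reacting, then v²/(2a_F) = 244.810 / 7.200 = 34.001 m while braking, for a total of 25.034 + 34.001 = 59.035 m.
Since a_F ≤ a_L and the follower starts braking later, the follower is never slower than the leader, so the closest approach is when both have stopped.
Minimum gap = 59.035 − 24.981 = 34.054 m.

Minimum gap ≈ 34 m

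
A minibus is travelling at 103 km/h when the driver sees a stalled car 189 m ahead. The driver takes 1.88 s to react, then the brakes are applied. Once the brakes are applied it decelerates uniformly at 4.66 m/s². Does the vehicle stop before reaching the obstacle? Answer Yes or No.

103 km/h ÷ 3.6 = 28.6111 m/s.
Reaction distance = 28.6111 × 1.88 = 53.789 m.
Braking distance = v²/(2a) = 818.595 / 9.320 = 87.832 m.
Total stopping distance = 53.789 + 87.832 = 141.621 m, vs 189 m available — it stops with 189 − 141.621 = 47.379 m to spare.

Yes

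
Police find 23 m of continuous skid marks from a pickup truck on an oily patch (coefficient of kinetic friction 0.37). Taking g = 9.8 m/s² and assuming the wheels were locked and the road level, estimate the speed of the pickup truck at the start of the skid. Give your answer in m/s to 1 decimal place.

Deceleration a = μg = 0.37 × 9.8 = 3.626 m/s².
v = √(2a·d) = √(2 × 3.626 × 23) = √166.796 = 12.9150 m/s.

Initial speed ≈ 12.9 m/s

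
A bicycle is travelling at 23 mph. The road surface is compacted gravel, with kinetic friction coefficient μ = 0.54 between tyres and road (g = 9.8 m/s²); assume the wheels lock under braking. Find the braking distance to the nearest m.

23 mph × 0.44704 = 10.2819 m/s.
a = μg = 0.54 × 9.8 = 5.292 m/s².
Braking distance = v²/(2a) = 10.2819² / (2 × 5.292) = 105.717 / 10.584 = 9.988 m.

Braking distance ≈ 10 m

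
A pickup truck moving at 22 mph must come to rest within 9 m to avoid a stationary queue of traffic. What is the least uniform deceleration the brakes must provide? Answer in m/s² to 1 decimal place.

22 mph × 0.44704 = 9.8349 m/s.
v² = 2a·d ⇒ a = v²/(2d) = 9.8349² / (2 × 9.000) = 96.725 / 18.000 = 5.3736 m/s².

Required deceleration ≈ 5.4 m/s²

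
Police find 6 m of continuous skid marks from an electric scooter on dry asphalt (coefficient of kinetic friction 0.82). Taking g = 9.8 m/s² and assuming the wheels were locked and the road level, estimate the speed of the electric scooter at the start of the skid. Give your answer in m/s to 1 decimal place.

Initial speed ≈ 9.8 m/s

Deceleration a = μg = 0.82 × 9.8 = 8.036 m/s².
v = √(2a·d) = √(2 × 8.036 × 6) = √96.432 = 9.8200 m/s.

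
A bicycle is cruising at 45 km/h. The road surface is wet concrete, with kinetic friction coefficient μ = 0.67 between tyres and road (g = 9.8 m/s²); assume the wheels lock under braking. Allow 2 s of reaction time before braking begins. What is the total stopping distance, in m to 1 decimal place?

Total stopping distance ≈ 36.9 m

45 km/h ÷ 3.6 = 12.5000 m/s.
a = μg = 0.67 × 9.8 = 6.566 m/s².
Reaction distance = v·t_r = 12.5000 × 2 = 25.000 m.
Braking distance = v²/(2a) = 12.5000² / (2 × 6.566) = 156.250 / 13.132 = 11.898 m.
Total = 25.000 + 11.898 = 36.898 m.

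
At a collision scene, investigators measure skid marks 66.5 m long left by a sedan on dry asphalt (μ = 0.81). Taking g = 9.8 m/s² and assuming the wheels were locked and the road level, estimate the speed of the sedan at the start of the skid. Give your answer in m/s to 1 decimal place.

Deceleration a = μg = 0.81 × 9.8 = 7.938 m/s².
v = √(2a·d) = √(2 × 7.938 × 66.5) = √1055.754 = 32.4924 m/s.

Initial speed ≈ 32.5 m/s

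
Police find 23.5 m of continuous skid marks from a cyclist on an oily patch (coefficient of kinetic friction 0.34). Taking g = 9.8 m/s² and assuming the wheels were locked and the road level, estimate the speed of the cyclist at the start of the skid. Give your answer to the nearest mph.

Initial speed ≈ 28 mph

Deceleration a = μg = 0.34 × 9.8 = 3.332 m/s².
v = √(2a·d) = √(2 × 3.332 × 23.5) = √156.604 = 12.5142 m/s.
= 12.5142 ÷ 0.44704 = 27.993 mph.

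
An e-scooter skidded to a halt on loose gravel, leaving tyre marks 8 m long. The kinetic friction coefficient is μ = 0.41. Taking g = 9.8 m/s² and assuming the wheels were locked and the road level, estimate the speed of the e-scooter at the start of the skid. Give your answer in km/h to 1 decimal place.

Deceleration a = μg = 0.41 × 9.8 = 4.018 m/s².
v = √(2a·d) = √(2 × 4.018 × 8) = √64.288 = 8.0180 m/s.
= 8.0180 × 3.6 = 28.865 km/h.

Initial speed ≈ 28.9 km/h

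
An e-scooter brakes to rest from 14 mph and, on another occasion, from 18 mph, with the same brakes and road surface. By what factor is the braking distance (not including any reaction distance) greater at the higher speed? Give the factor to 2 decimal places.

Factor ≈ 1.65

Braking distance d = v²/(2a), so with a fixed, d ∝ v².
Factor = (18/14)² = 1.2857² = 1.6530.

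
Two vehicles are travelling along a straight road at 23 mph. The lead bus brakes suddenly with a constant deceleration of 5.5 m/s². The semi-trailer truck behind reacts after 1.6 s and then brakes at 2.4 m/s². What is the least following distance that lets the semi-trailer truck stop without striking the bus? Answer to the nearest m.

Minimum gap ≈ 29 m

23 mph × 0.44704 = 10.2819 m/s.
Leader travels v²/(2a_L) = 105.717 / 11.000 = 9.611 m before stopping.
Follower covers v·t_r = 10.2819 × 1.6 = 16.451 m while reacting, then v²/(2a_F) = 105.717 / 4.800 = 22.024 m while braking, for a total of 16.451 + 22.024 = 38.475 m.
Since a_F ≤ a_L and the follower starts braking later, the follower is never slower than the leader, so the closest approach is when both have stopped.
Minimum gap = 38.475 − 9.611 = 28.864 m.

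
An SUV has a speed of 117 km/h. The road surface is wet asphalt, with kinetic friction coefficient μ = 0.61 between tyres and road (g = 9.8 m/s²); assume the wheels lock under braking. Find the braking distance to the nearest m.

117 km/h ÷ 3.6 = 32.5000 m/s.
a = μg = 0.61 × 9.8 = 5.978 m/s².
Braking distance = v²/(2a) = 32.5000² / (2 × 5.978) = 1056.250 / 11.956 = 88.345 m.

Braking distance ≈ 88 m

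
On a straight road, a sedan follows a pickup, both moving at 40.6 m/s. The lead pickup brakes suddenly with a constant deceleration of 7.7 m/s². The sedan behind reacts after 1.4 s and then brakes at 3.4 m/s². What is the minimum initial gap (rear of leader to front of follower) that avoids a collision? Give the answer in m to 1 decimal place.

Leader travels v²/(2a_L) = 1648.360 / 15.400 = 107.036 m before stopping.
Follower covers v·t_r = 40.6000 × 1.4 = 56.840 m while reacting, then v²/(2a_F) = 1648.360 / 6.800 = 242.406 m while braking, for a total of 56.840 + 242.406 = 299.246 m.
Since a_F ≤ a_L and the follower starts braking later, the follower is never slower than the leader, so the closest approach is when both have stopped.
Minimum gap = 299.246 − 107.036 = 192.210 m.

Minimum gap ≈ 192.2 m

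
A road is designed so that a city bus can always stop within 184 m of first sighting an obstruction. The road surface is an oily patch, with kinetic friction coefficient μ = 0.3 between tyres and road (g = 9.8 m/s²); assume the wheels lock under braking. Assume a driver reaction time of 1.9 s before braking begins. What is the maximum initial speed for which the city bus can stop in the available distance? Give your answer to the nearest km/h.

a = μg = 0.3 × 9.8 = 2.940 m/s².
Stopping distance: v·t_r + v²/(2a) = 184 with t_r = 1.9 s and a = 2.940 m/s².
So v² + 11.172 v − 1081.92 = 0.
Positive root: v = −a·t_r + √((a·t_r)² + 2a·d) = −5.586 + √(31.203 + 1081.92) = 27.7775 m/s.
27.7775 m/s × 3.6 = 99.999 km/h.

Maximum speed ≈ 100 km/h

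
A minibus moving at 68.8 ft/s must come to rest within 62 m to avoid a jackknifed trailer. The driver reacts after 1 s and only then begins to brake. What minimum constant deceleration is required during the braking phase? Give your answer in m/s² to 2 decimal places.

Required deceleration ≈ 5.36 m/s²

68.8 ft/s × 0.3048 = 20.9702 m/s.
Distance covered during reaction = 20.9702 × 1 = 20.970 m.
Distance available for braking: 62 − 20.970 = 41.030 m.
v² = 2a·d ⇒ a = v²/(2d) = 20.9702² / (2 × 41.030) = 439.749 / 82.060 = 5.3589 m/s².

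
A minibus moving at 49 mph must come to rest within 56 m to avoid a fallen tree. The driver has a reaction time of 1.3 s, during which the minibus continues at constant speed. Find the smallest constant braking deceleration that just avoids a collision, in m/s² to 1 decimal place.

49 mph × 0.44704 = 21.9050 m/s.
Distance covered during reaction = 21.9050 × 1.3 = 28.477 m.
Distance available for braking: 56 − 28.477 = 27.523 m.
v² = 2a·d ⇒ a = v²/(2d) = 21.9050² / (2 × 27.523) = 479.829 / 55.046 = 8.7169 m/s².

Required deceleration ≈ 8.7 m/s²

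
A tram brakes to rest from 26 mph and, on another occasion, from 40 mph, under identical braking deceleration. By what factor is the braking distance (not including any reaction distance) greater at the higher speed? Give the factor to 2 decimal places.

Braking distance d = v²/(2a), so with a fixed, d ∝ v².
Factor = (40/26)² = 1.5385² = 2.3670.

Factor ≈ 2.37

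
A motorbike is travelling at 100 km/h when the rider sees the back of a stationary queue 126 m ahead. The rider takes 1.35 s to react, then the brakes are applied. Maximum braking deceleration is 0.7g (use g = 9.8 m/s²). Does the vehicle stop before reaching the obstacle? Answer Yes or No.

100 km/h ÷ 3.6 = 27.7778 m/s.
a = 0.7 × 9.8 = 6.860 m/s².
Reaction distance = 27.7778 × 1.35 = 37.500 m.
Braking distance = v²/(2a) = 771.606 / 13.720 = 56.240 m.
Total stopping distance = 37.500 + 56.240 = 93.740 m, vs 126 m available — it stops with 126 − 93.740 = 32.260 m to spare.

Yes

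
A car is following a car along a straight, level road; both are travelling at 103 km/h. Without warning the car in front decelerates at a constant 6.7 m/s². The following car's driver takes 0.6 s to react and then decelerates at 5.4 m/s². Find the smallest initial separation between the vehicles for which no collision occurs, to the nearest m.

Minimum gap ≈ 32 m

103 km/h ÷ 3.6 = 28.6111 m/s.
Leader travels v²/(2a_L) = 818.595 / 13.400 = 61.089 m before stopping.
Follower covers v·t_r = 28.6111 × 0.6 = 17.167 m while reacting, then v²/(2a_F) = 818.595 / 10.800 = 75.796 m while braking, for a total of 17.167 + 75.796 = 92.963 m.
Since a_F ≤ a_L and the follower starts braking later, the follower is never slower than the leader, so the closest approach is when both have stopped.
Minimum gap = 92.963 − 61.089 = 31.874 m.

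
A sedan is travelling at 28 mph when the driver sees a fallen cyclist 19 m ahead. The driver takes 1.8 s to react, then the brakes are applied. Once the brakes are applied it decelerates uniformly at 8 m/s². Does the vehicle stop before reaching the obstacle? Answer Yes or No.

28 mph × 0.44704 = 12.5171 m/s.
Reaction distance = 12.5171 × 1.8 = 22.531 m.
Braking distance = v²/(2a) = 156.678 / 16.000 = 9.792 m.
Total stopping distance = 22.531 + 9.792 = 32.323 m, vs 19 m available — it cannot stop in time and overshoots by 32.323 − 19 = 13.323 m.

No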